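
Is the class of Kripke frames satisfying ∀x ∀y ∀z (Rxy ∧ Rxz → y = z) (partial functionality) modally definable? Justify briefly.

Yes — defined by ◇r → □r

This is a Sahlqvist condition; the CD axiom ◇r → □r defines it.
Suppose ◇r→□r is valid. Take Rxy, Rxz and set V(r)={y}. Then ◇r at x, so □r at x, so r at z, i.e. z=y.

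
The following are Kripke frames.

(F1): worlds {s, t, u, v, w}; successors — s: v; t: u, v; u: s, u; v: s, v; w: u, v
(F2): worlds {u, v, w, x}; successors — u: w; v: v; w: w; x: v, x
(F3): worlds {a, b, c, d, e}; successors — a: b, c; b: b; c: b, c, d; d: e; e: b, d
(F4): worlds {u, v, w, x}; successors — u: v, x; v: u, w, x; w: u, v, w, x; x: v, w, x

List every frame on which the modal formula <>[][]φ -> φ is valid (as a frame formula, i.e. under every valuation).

The schema corresponds to a generalized confluence (Geach) condition: forall x forall y (xRy -> exists w (y R^2 w & x = w)).
(F1): fails — tRu but no w* with uR²w* and t=w*.
(F2): fails — uRw but no t with wR²t and u=t.
(F3): fails — aRb but no w with bR²w and a=w.
(F4): ✓.

(F4)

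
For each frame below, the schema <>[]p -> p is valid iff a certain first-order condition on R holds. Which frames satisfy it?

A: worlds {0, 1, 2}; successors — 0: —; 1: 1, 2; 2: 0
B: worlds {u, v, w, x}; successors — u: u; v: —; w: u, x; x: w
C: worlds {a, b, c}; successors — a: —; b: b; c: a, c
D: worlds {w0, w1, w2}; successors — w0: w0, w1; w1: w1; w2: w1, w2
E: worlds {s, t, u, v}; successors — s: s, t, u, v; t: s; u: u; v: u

none

The schema corresponds to a generalized confluence (Geach) condition: forall x forall y (xRy -> exists w (yRw & x = w)).
A: fails — 1R2 but no w with 2Rw and 1=w.
B: fails — wRu but no t with uRt and w=t.
C: fails — cRa but no w with aRw and c=w.
D: fails — w0Rw1 but no w with w1Rw and w0=w.
E: fails — sRu but no w with uRw and s=w.
Valid on no frame.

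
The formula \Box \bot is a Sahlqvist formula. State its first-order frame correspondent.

emptiness of R: \forall x \forall y \neg Rxy

□⊥ is valid iff no world has any successor (otherwise □⊥ fails at any world with one).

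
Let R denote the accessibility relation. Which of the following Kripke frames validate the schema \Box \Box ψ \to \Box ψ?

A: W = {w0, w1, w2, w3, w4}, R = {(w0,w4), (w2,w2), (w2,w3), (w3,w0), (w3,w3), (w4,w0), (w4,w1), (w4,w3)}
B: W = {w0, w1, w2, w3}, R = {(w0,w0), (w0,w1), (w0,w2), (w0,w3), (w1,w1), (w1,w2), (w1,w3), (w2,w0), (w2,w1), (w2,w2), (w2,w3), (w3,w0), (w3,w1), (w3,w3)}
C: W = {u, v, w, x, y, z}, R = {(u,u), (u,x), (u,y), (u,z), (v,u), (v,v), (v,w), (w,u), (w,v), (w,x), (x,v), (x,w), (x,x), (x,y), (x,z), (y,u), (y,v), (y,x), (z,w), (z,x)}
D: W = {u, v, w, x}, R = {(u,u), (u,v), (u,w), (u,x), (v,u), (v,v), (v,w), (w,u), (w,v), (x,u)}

B, C, D

Frame correspondent (Sahlqvist): \forall x \forall y (Rxy \to \exists z (Rxz \wedge Rzy)) — i.e. density.
A: fails — Rw0w4 but no z with Rw0z and Rzw4.
B: ✓.
C: ✓.
D: ✓.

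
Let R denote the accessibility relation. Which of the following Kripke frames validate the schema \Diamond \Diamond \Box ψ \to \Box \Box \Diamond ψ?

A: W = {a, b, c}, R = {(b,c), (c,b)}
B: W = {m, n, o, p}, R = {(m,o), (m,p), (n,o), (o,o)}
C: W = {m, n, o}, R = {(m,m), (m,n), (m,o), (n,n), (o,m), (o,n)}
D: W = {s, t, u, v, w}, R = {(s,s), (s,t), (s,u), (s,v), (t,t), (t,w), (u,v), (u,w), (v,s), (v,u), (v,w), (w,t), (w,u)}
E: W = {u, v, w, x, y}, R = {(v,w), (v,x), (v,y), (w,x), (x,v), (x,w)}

The schema corresponds to a generalized confluence (Geach) condition: \forall x \forall y \forall z ((x R^2 y \wedge x R^2 z) \to \exists w (yRw \wedge zRw)).
A: satisfies the condition.
B: satisfies the condition.
C: satisfies the condition.
D: fails — sR²u, sR²w but no w* with uRw* and wRw*.
E: fails — vR²w, vR²x but no t with wRt and xRt.
Valid on: A, B, C.

A, B, C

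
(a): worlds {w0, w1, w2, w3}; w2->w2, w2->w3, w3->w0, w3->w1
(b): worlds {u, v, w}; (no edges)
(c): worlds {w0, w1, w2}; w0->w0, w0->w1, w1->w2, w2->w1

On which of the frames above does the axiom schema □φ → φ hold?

Frame correspondent (Sahlqvist): ∀x Rxx — i.e. reflexivity.
(a): fails — world w0 does not see itself.
(b): fails — world u does not see itself.
(c): fails — world w1 does not see itself.
Valid on no frame.

none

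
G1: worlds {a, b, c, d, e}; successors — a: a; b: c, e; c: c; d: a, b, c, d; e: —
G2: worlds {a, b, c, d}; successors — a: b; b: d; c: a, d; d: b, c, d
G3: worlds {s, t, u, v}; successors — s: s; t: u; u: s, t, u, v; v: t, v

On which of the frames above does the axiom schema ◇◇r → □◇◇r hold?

none

The schema corresponds to a generalized confluence (Geach) condition: ∀x ∀y ∀z ((xR²y ∧ xRz) → ∃w (y = w ∧ zR²w)).
G1: fails — bR²c, bRe but no w with c=w and eR²w.
G2: fails — cR²b, cRa but no w with b=w and aR²w.
G3: fails — uR²s, uRv but no w with s=w and vR²w.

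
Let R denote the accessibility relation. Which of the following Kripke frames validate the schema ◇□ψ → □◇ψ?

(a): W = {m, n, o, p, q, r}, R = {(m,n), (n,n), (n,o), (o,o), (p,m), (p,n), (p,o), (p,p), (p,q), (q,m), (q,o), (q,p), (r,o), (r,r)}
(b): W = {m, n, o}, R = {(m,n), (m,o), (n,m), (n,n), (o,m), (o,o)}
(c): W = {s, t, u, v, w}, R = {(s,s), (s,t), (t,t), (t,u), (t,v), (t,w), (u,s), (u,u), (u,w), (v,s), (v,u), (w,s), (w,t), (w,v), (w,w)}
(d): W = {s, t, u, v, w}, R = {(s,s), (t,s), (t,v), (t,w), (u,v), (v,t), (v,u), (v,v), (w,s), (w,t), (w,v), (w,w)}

Frame correspondent (Sahlqvist): ∀x ∀y ∀z (Rxy ∧ Rxz → ∃w (Ryw ∧ Rzw)) — i.e. convergence.
(a): fails — Rpm and Rpo but m and o have no common successor.
(b): ✓.
(c): ✓.
(d): fails — Rtv and Rts but v and s have no common successor.

(b), (c)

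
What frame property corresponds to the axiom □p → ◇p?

seriality

Suppose □p→◇p is valid. At any x set V(p)=W. Then □p at x, so ◇p at x, so x has a successor.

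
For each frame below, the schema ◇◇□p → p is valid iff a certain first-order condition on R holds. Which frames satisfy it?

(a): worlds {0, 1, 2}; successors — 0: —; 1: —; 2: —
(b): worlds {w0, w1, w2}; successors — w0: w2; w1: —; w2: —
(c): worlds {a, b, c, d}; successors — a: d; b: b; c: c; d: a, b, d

The schema corresponds to a generalized confluence (Geach) condition: ∀x ∀y (xR²y → ∃w (yRw ∧ x = w)).
(a): ✓.
(b): ✓.
(c): fails — aR²a but no w with aRw and a=w.

(a), (b)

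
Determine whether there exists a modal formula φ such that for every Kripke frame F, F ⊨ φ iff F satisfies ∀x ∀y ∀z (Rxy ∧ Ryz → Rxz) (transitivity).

This is a Sahlqvist condition; the 4 axiom □p → □□p defines it.
Suppose □p→□□p is valid. Take Rxy, Ryz and set V(p)={w : Rxw}. Then □p at x, so □□p at x, so □p at y, so p at z, i.e. Rxz.

Definable; □p → □□p defines it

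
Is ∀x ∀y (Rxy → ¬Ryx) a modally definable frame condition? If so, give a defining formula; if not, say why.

If a class were modally definable it would be closed under surjective bounded morphisms (Goldblatt–Thomason).
The 4-cycle (worlds a,b,c,d with a→b→c→d→a) is asymmetric. Mapping every world to a single reflexive point • is a surjective bounded morphism, and the reflexive point is not asymmetric (R•• but asymmetry requires ¬R••).
Hence asymmetry is not modally definable.

No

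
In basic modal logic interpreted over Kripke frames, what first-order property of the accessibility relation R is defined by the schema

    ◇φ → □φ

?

Suppose ◇φ→□φ is valid. Take Rxy, Rxz and set V(φ)={y}. Then ◇φ at x, so □φ at x, so φ at z, i.e. z=y.
Conversely, any frame satisfying ∀x ∀y ∀z (Rxy ∧ Rxz → y = z) validates the schema.
So the correspondent is partial functionality.

Partial functionality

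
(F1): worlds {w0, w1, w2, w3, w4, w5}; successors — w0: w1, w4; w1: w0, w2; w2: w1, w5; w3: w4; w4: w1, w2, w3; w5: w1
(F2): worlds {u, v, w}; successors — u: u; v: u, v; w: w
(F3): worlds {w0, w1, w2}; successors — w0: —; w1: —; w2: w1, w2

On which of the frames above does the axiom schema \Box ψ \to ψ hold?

The schema corresponds to reflexivity: \forall x Rxx.
(F1): fails — world w0 does not see itself.
(F2): condition met.
(F3): fails — world w0 does not see itself.
Valid on: (F2).

(F2)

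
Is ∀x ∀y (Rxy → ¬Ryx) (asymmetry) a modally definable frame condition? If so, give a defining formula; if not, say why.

Not modally definable

Modal frame validity is preserved under surjective bounded morphisms.
The 3-cycle (worlds a,b,c with a→b→c→a) is asymmetric. Mapping every world to a single reflexive point • is a surjective bounded morphism, and the reflexive point is not asymmetric (R•• but asymmetry requires ¬R••).
So the class is not modally definable.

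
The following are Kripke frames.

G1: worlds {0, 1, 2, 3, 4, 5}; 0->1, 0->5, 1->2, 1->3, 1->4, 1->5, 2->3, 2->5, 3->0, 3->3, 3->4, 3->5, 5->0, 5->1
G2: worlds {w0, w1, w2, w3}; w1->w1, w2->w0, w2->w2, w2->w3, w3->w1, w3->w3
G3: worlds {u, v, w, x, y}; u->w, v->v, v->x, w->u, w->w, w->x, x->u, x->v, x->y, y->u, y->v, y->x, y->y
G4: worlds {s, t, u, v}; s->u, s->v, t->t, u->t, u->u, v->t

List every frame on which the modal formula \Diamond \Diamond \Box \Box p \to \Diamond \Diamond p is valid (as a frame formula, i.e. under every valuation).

G3, G4

This is the axiom for a generalized confluence (Geach) condition; its first-order frame correspondent is \forall x \forall y (x R^2 y \to \exists w (y R^2 w \wedge x R^2 w)).
G1: fails — 0R²4 but no w with 4R²w and 0R²w.
G2: fails — w2R²w0 but no w with w0R²w and w2R²w.
G3: ✓.
G4: ✓.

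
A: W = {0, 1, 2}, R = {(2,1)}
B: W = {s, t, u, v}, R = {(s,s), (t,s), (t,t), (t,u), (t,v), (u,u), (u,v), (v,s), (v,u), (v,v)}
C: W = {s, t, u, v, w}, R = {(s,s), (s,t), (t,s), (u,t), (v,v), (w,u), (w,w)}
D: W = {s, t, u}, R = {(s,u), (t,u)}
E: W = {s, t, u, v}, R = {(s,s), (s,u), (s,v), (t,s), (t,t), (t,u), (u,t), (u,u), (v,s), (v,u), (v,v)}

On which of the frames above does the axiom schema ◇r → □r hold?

A, D

The schema corresponds to partial functionality: ∀x ∀y ∀z (Rxy ∧ Rxz → y = z).
A: ✓.
B: fails — t sees both s and t.
C: fails — s sees both s and t.
D: ✓.
E: fails — s sees both s and u.
Valid on: A, D.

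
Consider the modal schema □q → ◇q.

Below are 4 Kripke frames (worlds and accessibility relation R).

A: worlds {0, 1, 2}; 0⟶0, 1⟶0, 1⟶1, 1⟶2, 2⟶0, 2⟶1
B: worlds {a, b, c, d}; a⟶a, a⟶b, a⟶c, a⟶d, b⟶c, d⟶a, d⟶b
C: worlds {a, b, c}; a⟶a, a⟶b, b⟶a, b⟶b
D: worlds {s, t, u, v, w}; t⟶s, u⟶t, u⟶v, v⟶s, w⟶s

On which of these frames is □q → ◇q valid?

This is the axiom for seriality; its first-order frame correspondent is ∀x ∃y Rxy.
A: holds.
B: fails — world c has no successor.
C: fails — world c has no successor.
D: fails — world s has no successor.

A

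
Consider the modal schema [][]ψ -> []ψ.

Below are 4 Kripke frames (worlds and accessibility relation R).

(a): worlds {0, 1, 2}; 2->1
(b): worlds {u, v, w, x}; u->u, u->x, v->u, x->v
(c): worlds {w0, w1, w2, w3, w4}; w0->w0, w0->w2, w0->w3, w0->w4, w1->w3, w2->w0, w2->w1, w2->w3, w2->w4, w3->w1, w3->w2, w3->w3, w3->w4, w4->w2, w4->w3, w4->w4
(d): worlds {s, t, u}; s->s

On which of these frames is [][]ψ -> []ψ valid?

This is the axiom for density; its first-order frame correspondent is forall x forall y (Rxy -> exists z (Rxz & Rzy)).
(a): fails — R21 but no z with R2z and Rz1.
(b): fails — Rxv but no z with Rxz and Rzv.
(c): condition met.
(d): condition met.
Valid on: (c), (d).

(c), (d)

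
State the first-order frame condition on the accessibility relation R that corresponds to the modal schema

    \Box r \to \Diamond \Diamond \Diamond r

This is a Sahlqvist (Geach-type) schema ◇^0□^1r → □^0◇^3r.
Minimal-valuation argument: fix x; take any y with xR^0y and any z with xR^0z. Set V(r) to the set of worlds R-reachable from y in exactly 1 step. Then □^1r holds at y, so the antecedent holds at x; validity forces ◇^3r at z, giving a w with zR^3w and yR^1w.
First-order correspondent: \forall x \exists w (xRw \wedge x R^3 w).

\forall x \exists w (xRw \wedge x R^3 w)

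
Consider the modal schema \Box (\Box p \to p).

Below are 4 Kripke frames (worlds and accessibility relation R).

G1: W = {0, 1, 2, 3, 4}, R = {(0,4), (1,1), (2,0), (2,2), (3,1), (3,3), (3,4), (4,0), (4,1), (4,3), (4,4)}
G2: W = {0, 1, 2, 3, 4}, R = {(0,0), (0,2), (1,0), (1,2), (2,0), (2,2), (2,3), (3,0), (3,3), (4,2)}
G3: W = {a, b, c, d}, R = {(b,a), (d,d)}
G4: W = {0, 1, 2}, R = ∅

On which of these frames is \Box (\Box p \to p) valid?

G2, G4

This is the axiom for shift-reflexivity; its first-order frame correspondent is \forall x \forall y (Rxy \to Ryy).
G1: fails — R20 but not R00.
G2: holds.
G3: fails — Rba but not Raa.
G4: holds.
Valid on: G2, G4.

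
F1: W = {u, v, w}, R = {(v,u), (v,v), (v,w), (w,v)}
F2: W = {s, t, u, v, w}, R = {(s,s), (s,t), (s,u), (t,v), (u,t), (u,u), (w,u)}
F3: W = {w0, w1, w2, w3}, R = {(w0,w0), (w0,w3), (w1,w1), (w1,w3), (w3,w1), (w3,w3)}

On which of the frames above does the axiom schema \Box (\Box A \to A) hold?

F3

Frame correspondent (Sahlqvist): \forall x \forall y (Rxy \to Ryy) — i.e. shift-reflexivity.
F1: fails — Rvu but not Ruu.
F2: fails — Rtv but not Rvv.
F3: ✓.
Valid on: F3.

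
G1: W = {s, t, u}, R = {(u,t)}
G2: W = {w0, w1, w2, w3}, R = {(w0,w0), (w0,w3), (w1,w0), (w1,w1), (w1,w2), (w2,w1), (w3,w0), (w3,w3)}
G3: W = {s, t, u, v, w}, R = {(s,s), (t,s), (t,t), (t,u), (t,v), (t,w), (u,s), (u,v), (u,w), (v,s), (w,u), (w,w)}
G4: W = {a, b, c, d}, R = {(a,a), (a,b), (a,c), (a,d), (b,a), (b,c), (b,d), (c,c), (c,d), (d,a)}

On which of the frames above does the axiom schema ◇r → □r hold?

This is the axiom for partial functionality; its first-order frame correspondent is ∀x ∀y ∀z (Rxy ∧ Rxz → y = z).
G1: condition met.
G2: fails — w0 sees both w0 and w3.
G3: fails — t sees both s and t.
G4: fails — a sees both a and b.
Valid on: G1.

G1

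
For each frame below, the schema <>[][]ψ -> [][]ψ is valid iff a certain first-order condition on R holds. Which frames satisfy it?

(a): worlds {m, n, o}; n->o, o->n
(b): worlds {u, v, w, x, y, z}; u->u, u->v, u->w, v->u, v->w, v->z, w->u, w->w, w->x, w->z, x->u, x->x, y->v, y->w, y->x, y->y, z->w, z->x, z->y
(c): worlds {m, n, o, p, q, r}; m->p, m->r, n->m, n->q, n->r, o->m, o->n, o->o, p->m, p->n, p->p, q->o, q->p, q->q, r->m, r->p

The schema corresponds to a generalized confluence (Geach) condition: forall x forall y forall z ((xRy & x R^2 z) -> exists w (y R^2 w & z = w)).
(a): fails — nRo, nR²n but no w with oR²w and n=w.
(b): fails — vRu, vR²y but no t with uR²t and y=t.
(c): fails — nRm, nR²o but no w with mR²w and o=w.
Valid on no frame.

none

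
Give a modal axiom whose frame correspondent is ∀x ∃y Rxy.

□ψ → ◇ψ

A defining formula is □ψ → ◇ψ (the D axiom).
Suppose □ψ→◇ψ is valid. At any x set V(ψ)=W. Then □ψ at x, so ◇ψ at x, so x has a successor.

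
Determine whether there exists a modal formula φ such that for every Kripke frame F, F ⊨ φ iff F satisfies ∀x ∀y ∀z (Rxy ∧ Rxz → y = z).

This is a Sahlqvist condition; the CD axiom ◇p → □p defines it.
Suppose ◇p→□p is valid. Take Rxy, Rxz and set V(p)={y}. Then ◇p at x, so □p at x, so p at z, i.e. z=y.

Yes, by ◇p → □p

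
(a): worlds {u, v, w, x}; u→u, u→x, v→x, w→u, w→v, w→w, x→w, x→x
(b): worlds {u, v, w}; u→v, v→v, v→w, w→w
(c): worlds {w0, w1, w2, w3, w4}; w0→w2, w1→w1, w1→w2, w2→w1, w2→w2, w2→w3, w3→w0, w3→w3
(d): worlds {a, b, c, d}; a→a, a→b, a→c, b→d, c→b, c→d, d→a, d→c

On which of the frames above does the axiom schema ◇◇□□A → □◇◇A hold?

(a), (b), (c), (d)

The schema corresponds to a generalized confluence (Geach) condition: ∀x ∀y ∀z ((xR²y ∧ xRz) → ∃w (yR²w ∧ zR²w)).
(a): holds.
(b): holds.
(c): holds.
(d): holds.
Valid on: (a), (b), (c), (d).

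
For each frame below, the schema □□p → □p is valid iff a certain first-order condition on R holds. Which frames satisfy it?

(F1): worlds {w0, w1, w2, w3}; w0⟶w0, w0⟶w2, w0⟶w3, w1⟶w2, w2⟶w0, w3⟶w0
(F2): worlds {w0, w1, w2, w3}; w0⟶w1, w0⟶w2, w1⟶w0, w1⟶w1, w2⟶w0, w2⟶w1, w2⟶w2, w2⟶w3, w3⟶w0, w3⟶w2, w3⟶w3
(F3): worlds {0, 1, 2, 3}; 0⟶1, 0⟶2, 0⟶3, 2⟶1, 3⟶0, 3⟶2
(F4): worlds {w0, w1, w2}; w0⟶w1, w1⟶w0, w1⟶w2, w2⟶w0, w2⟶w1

The schema corresponds to density: ∀x ∀y (Rxy → ∃z (Rxz ∧ Rzy)).
(F1): fails — Rw1w2 but no z with Rw1z and Rzw2.
(F2): ✓.
(F3): fails — R21 but no z with R2z and Rz1.
(F4): fails — Rw1w2 but no z with Rw1z and Rzw2.
Valid on: (F2).

(F2)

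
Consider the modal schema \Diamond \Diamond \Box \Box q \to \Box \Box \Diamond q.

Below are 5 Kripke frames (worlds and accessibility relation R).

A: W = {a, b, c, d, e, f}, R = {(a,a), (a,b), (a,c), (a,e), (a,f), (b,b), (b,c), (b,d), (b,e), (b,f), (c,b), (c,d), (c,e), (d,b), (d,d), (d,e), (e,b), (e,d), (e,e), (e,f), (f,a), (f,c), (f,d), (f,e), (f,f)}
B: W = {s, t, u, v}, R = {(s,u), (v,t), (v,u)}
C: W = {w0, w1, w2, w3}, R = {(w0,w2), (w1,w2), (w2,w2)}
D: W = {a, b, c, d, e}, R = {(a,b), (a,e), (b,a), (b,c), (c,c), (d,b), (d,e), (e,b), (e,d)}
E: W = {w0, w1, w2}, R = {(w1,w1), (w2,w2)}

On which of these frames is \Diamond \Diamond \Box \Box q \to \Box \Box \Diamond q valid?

The schema corresponds to a generalized confluence (Geach) condition: \forall x \forall y \forall z ((x R^2 y \wedge x R^2 z) \to \exists w (y R^2 w \wedge zRw)).
A: condition met.
B: condition met.
C: condition met.
D: fails — aR²c, aR²a but no w with cR²w and aRw.
E: condition met.
Valid on: A, B, C, E.

A, B, C, E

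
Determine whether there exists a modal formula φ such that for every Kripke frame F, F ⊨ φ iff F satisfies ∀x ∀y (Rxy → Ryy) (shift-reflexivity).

Definable; □(□q → q) defines it

This is a Sahlqvist condition; the T□ axiom □(□q → q) defines it.
Suppose □(□q→q) is valid. Take Rxy and set V(q)={w : Ryw}. Then at y, □q holds; since □(□q→q) at x, □q→q at y, so q at y, i.e. Ryy.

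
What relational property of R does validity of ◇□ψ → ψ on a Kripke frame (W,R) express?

Equivalently (dual form): ψ → □◇ψ.
Suppose ψ→□◇ψ is valid. Take Rxy and set V(ψ)={x}. Then ψ at x, so □◇ψ at x, so ◇ψ at y, so some z with Ryz has ψ; z=x, i.e. Ryx.

Symmetry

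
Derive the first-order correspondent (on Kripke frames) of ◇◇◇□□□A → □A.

∀x ∀y ∀z ((xR³y ∧ xRz) → ∃w (yR³w ∧ z = w))

This is a Sahlqvist (Geach-type) schema ◇^3□^3A → □^1◇^0A.
Minimal-valuation argument: fix x; take any y with xR^3y and any z with xR^1z. Set V(A) to the set of worlds R-reachable from y in exactly 3 steps. Then □^3A holds at y, so the antecedent holds at x; validity forces ◇^0A at z, giving a w with zR^0w and yR^3w.
First-order correspondent: ∀x ∀y ∀z ((xR³y ∧ xRz) → ∃w (yR³w ∧ z = w)).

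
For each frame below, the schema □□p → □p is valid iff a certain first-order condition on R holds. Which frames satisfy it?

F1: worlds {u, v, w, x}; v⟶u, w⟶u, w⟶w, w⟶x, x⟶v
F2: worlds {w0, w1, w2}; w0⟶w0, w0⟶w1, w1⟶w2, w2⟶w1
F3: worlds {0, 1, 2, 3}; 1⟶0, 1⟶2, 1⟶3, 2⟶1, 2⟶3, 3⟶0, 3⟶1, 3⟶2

Frame correspondent (Sahlqvist): ∀x ∀y (Rxy → ∃z (Rxz ∧ Rzy)) — i.e. density.
F1: fails — Rvu but no z with Rvz and Rzu.
F2: fails — Rw1w2 but no z with Rw1z and Rzw2.
F3: ✓.

F3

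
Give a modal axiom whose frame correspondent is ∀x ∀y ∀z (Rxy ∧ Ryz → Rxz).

□r → □□r

The condition is transitivity. The 4 schema □r → □□r defines it.
Suppose □r→□□r is valid. Take Rxy, Ryz and set V(r)={w : Rxw}. Then □r at x, so □□r at x, so □r at y, so r at z, i.e. Rxz.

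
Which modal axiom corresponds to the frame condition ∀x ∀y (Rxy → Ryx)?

This is symmetry; the standard corresponding axiom is B: ψ → □◇ψ.
Suppose ψ→□◇ψ is valid. Take Rxy and set V(ψ)={x}. Then ψ at x, so □◇ψ at x, so ◇ψ at y, so some z with Ryz has ψ; z=x, i.e. Ryx.

ψ → □◇ψ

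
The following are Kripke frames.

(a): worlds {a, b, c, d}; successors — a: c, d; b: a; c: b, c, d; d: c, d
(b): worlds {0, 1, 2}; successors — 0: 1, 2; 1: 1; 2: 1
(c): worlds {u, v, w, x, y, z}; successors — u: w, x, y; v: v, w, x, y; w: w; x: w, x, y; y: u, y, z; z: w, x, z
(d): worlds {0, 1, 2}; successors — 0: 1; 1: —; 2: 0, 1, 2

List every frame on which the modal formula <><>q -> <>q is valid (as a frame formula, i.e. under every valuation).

(b), (d)

The schema corresponds to transitivity: forall x forall y forall z (Rxy & Ryz -> Rxz).
(a): fails — Rdc and Rcb but not Rdb.
(b): ✓.
(c): fails — Rzx and Rxy but not Rzy.
(d): ✓.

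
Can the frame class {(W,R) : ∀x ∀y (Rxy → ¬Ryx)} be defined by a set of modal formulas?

Modal frame validity is preserved under surjective bounded morphisms.
The 4-cycle (worlds a,b,c,d with a→b→c→d→a) is asymmetric. Mapping every world to a single reflexive point • is a surjective bounded morphism, and the reflexive point is not asymmetric (R•• but asymmetry requires ¬R••).
Hence asymmetry is not modally definable.

Not definable by any modal formula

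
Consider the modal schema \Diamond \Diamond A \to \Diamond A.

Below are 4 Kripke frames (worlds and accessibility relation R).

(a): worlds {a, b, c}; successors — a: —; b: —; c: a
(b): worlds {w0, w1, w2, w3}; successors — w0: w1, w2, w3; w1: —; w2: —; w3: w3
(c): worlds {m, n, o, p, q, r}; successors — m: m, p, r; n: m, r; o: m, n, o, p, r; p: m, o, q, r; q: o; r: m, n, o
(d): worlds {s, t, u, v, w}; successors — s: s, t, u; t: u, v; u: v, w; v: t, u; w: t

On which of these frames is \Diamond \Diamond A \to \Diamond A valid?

(a), (b)

This is the axiom for transitivity; its first-order frame correspondent is \forall x \forall y \forall z (Rxy \wedge Ryz \to Rxz).
(a): satisfies the condition.
(b): satisfies the condition.
(c): fails — Rnr and Rrn but not Rnn.
(d): fails — Ruv and Rvt but not Rut.
Valid on: (a), (b).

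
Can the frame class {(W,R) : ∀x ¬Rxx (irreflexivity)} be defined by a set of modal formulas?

If a class were modally definable it would be closed under surjective bounded morphisms (Goldblatt–Thomason).
The 3-cycle (worlds a,b,c with a→b→c→a) is irreflexive, and the map sending every world to a single reflexive point • is a surjective bounded morphism (forth: every edge maps to (•,•); back: every world has a successor). So any modal formula valid on the 3-cycle is also valid on the reflexive point, which is not irreflexive.
So no modal formula (or set of formulas) defines exactly the irreflexive frames.

No — not modally definable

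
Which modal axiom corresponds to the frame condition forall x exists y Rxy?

This is seriality; the standard corresponding axiom is D: □p → ◇p.
Suppose □p→◇p is valid. At any x set V(p)=W. Then □p at x, so ◇p at x, so x has a successor.

□p → ◇p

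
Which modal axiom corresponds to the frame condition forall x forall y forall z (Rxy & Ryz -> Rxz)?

A defining formula is □q → □□q (the 4 axiom).
Suppose □q→□□q is valid. Take Rxy, Ryz and set V(q)={w : Rxw}. Then □q at x, so □□q at x, so □q at y, so q at z, i.e. Rxz.

□q → □□q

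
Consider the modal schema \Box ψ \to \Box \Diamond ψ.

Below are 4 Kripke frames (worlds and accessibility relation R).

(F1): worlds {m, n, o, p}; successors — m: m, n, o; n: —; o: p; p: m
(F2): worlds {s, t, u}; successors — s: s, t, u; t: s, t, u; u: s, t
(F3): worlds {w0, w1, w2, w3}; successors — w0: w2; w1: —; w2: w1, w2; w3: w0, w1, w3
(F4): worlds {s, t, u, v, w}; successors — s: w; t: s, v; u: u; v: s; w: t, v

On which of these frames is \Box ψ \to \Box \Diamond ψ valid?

(F2)

Frame correspondent (Sahlqvist): \forall x \forall z (xRz \to \exists w (xRw \wedge zRw)) — i.e. a generalized confluence (Geach) condition.
(F1): fails — mRn but no w with mRw and nRw.
(F2): holds.
(F3): fails — w2Rw1 but no w with w2Rw and w1Rw.
(F4): fails — sRw but no w* with sRw* and wRw*.
Valid on: (F2).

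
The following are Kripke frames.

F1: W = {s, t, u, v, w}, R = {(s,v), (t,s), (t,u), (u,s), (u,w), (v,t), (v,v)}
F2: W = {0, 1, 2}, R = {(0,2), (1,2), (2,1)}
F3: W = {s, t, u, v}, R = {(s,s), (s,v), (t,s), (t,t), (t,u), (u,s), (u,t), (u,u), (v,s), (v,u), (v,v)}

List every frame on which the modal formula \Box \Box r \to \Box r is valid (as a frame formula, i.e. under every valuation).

F3

This is the axiom for density; its first-order frame correspondent is \forall x \forall y (Rxy \to \exists z (Rxz \wedge Rzy)).
F1: fails — Ruw but no z with Ruz and Rzw.
F2: fails — R12 but no z with R1z and Rz2.
F3: ✓.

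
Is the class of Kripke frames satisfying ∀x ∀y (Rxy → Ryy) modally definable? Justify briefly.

Yes: it is shift-reflexivity, defined by the T□ schema □(□q → q).

Definable; □(□q → q) defines it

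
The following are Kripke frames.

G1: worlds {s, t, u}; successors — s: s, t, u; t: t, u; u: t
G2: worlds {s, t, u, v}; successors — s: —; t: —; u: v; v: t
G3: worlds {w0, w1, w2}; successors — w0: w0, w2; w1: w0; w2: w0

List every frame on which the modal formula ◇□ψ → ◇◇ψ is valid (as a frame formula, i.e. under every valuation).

Frame correspondent (Sahlqvist): ∀x ∀y (xRy → ∃w (yRw ∧ xR²w)) — i.e. a generalized confluence (Geach) condition.
G1: condition met.
G2: fails — vRt but no w with tRw and vR²w.
G3: condition met.
Valid on: G1, G3.

G1, G3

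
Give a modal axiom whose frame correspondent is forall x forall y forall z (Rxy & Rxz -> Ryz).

A defining formula is ◇q → □◇q (the 5 axiom).
Suppose ◇q→□◇q is valid. Take Rxy, Rxz and set V(q)={y}. Then ◇q at x, so □◇q at x, so ◇q at z, so some w with Rzw has q; w=y, i.e. Rzy. By symmetry of the argument, Ryz.

◇q → □◇q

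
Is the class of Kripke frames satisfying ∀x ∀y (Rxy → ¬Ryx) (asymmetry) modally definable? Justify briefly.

Not definable by any modal formula

If a class were modally definable it would be closed under surjective bounded morphisms (Goldblatt–Thomason).
The 3-cycle (worlds w0,w1,w2 with w0→w1→w2→w0) is asymmetric. Mapping every world to a single reflexive point • is a surjective bounded morphism, and the reflexive point is not asymmetric (R•• but asymmetry requires ¬R••).
So no modal formula (or set of formulas) defines exactly the asymmetric frames.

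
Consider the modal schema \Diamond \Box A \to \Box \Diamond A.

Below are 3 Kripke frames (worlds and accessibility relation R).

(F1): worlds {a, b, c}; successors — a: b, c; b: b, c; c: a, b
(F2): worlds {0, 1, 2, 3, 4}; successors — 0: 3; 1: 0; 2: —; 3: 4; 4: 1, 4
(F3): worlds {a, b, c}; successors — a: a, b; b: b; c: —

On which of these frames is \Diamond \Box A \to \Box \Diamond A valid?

(F1), (F3)

The schema corresponds to convergence: \forall x \forall y \forall z (Rxy \wedge Rxz \to \exists w (Ryw \wedge Rzw)).
(F1): ✓.
(F2): fails — R44 and R41 but 4 and 1 have no common successor.
(F3): ✓.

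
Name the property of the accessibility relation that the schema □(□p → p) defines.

Suppose □(□p→p) is valid. Take Rxy and set V(p)={w : Ryw}. Then at y, □p holds; since □(□p→p) at x, □p→p at y, so p at y, i.e. Ryy.

Shift-reflexivity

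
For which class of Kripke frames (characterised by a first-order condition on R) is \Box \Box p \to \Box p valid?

Density

Suppose □□p→□p is valid. Take Rxy and set V(p)={w : xR²w}. Then □□p at x, so □p at x, so p at y, i.e. ∃z(Rxz∧Rzy).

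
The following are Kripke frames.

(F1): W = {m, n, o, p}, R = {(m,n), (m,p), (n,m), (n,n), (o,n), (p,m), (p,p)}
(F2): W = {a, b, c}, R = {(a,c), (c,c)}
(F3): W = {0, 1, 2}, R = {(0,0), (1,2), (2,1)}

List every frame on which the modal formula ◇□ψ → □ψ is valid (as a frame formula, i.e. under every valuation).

The schema corresponds to the Euclidean property: ∀x ∀y ∀z (Rxy ∧ Rxz → Ryz).
(F1): fails — Rmn and Rmp but not Rnp.
(F2): holds.
(F3): fails — R12 and R12 but not R22.

(F2)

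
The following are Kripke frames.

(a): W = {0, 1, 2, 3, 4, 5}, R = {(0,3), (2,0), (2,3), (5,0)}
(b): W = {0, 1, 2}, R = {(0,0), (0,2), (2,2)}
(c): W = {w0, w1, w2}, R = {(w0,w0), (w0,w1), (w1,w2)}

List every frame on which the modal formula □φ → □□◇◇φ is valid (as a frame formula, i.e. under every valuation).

(b)

Frame correspondent (Sahlqvist): ∀x ∀z (xR²z → ∃w (xRw ∧ zR²w)) — i.e. a generalized confluence (Geach) condition.
(a): fails — 2R²3 but no w with 2Rw and 3R²w.
(b): satisfies the condition.
(c): fails — w0R²w1 but no w with w0Rw and w1R²w.
Valid on: (b).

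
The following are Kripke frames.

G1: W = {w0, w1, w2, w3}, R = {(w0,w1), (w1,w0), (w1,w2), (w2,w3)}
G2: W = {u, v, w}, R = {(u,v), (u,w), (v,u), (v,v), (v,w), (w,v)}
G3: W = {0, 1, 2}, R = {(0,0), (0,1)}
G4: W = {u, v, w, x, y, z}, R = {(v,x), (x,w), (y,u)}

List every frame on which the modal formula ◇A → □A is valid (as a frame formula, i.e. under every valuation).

The schema corresponds to partial functionality: ∀x ∀y ∀z (Rxy ∧ Rxz → y = z).
G1: fails — w1 sees both w0 and w2.
G2: fails — u sees both v and w.
G3: fails — 0 sees both 0 and 1.
G4: ✓.

G4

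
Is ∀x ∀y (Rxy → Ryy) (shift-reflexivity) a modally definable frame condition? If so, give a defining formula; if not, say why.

Definable; □(□p → p) defines it

This is a Sahlqvist condition; the T□ axiom □(□p → p) defines it.
Suppose □(□p→p) is valid. Take Rxy and set V(p)={w : Ryw}. Then at y, □p holds; since □(□p→p) at x, □p→p at y, so p at y, i.e. Ryy.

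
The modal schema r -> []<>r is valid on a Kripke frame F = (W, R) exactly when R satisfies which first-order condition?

symmetry

Suppose r→□◇r is valid. Take Rxy and set V(r)={x}. Then r at x, so □◇r at x, so ◇r at y, so some z with Ryz has r; z=x, i.e. Ryx.
Conversely, any frame satisfying forall x forall y (Rxy -> Ryx) validates the schema.
So the correspondent is symmetry.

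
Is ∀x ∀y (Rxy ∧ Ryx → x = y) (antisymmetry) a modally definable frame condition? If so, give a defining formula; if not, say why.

Not definable by any modal formula

Any modally definable frame class is closed under surjective bounded morphisms.
The 8-cycle (worlds a,b,c,d,e,f,g,h with a→b→c→d→e→f→g→h→a) is antisymmetric. Sending even-indexed worlds to a and odd-indexed worlds to b is a surjective bounded morphism onto the two-world frame with a↔b, which is not antisymmetric.
So no modal formula (or set of formulas) defines exactly the antisymmetric frames.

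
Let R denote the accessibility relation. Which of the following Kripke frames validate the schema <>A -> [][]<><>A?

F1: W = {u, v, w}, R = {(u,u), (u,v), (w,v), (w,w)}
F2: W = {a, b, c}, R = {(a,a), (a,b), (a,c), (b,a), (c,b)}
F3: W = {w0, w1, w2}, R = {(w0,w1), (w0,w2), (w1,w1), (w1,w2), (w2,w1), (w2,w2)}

This is the axiom for a generalized confluence (Geach) condition; its first-order frame correspondent is forall x forall y forall z ((xRy & x R^2 z) -> exists w (y = w & z R^2 w)).
F1: fails — uRu, uR²v but no t with u=t and vR²t.
F2: fails — aRb, aR²c but no w with b=w and cR²w.
F3: condition met.

F3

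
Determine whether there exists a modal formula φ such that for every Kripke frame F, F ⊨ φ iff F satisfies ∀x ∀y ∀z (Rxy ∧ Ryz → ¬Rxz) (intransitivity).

Modal frame validity is preserved under surjective bounded morphisms.
The 3-cycle (worlds s,t,u with s→t→u→s) is intransitive. Mapping every world to a single reflexive point • is a surjective bounded morphism; the reflexive point is not intransitive (R••∧R•• but R••).
Hence intransitivity is not modally definable.

No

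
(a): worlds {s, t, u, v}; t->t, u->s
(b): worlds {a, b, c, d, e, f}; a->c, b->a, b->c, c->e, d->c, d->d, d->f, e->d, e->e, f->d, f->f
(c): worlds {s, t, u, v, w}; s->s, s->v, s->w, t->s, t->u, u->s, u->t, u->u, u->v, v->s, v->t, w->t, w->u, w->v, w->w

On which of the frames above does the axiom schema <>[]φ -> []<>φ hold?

The schema corresponds to convergence: forall x forall y forall z (Rxy & Rxz -> exists w (Ryw & Rzw)).
(a): fails — Rus and Rus but s and s have no common successor.
(b): fails — Rbc and Rba but c and a have no common successor.
(c): ✓.

(c)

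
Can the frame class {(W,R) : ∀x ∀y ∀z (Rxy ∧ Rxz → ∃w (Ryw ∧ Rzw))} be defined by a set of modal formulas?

Yes, by ◇□q → □◇q

Yes: it is convergence, defined by the .2 schema ◇□q → □◇q.
Suppose ◇□q→□◇q is valid. Take Rxy, Rxz and set V(q)={w : Ryw}. Then □q at y so ◇□q at x, so □◇q at x, so ◇q at z, giving w with Rzw and Ryw.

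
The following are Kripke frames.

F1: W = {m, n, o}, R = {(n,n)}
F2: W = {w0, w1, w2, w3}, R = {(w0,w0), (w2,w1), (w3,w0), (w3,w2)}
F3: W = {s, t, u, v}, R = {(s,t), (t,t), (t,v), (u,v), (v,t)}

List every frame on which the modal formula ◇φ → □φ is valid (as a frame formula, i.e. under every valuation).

The schema corresponds to partial functionality: ∀x ∀y ∀z (Rxy ∧ Rxz → y = z).
F1: holds.
F2: fails — w3 sees both w0 and w2.
F3: fails — t sees both t and v.
Valid on: F1.

F1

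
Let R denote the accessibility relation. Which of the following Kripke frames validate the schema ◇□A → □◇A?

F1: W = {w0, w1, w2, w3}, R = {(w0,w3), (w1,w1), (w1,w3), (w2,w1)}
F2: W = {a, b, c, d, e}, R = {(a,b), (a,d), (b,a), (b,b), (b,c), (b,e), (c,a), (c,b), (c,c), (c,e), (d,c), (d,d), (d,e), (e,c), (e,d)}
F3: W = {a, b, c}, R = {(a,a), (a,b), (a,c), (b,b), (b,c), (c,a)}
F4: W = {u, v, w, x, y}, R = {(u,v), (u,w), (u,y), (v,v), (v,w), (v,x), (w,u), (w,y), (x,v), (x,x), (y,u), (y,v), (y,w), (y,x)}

F2

Frame correspondent (Sahlqvist): ∀x ∀y ∀z (Rxy ∧ Rxz → ∃w (Ryw ∧ Rzw)) — i.e. convergence.
F1: fails — Rw0w3 and Rw0w3 but w3 and w3 have no common successor.
F2: satisfies the condition.
F3: fails — Rab and Rac but b and c have no common successor.
F4: fails — Ruv and Ruw but v and w have no common successor.
Valid on: F2.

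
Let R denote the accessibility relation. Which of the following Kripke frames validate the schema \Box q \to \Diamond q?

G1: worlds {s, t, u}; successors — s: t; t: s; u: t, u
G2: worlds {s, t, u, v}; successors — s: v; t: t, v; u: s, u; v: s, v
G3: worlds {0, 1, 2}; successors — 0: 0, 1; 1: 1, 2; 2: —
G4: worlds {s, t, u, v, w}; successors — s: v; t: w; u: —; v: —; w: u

The schema corresponds to seriality: \forall x \exists y Rxy.
G1: satisfies the condition.
G2: satisfies the condition.
G3: fails — world 2 has no successor.
G4: fails — world u has no successor.

G1, G2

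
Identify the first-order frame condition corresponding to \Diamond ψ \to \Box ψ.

partial functionality

Suppose ◇ψ→□ψ is valid. Take Rxy, Rxz and set V(ψ)={y}. Then ◇ψ at x, so □ψ at x, so ψ at z, i.e. z=y.
The converse is a direct semantic check.
Frame condition: \forall x \forall y \forall z (Rxy \wedge Rxz \to y = z).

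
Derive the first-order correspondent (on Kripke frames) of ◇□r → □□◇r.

This is a Sahlqvist (Geach-type) schema ◇^1□^1r → □^2◇^1r.
Minimal-valuation argument: fix x; take any y with xR^1y and any z with xR^2z. Set V(r) to the set of worlds R-reachable from y in exactly 1 step. Then □^1r holds at y, so the antecedent holds at x; validity forces ◇^1r at z, giving a w with zR^1w and yR^1w.
First-order correspondent: ∀x ∀y ∀z ((xRy ∧ xR²z) → ∃w (yRw ∧ zRw)).

∀x ∀y ∀z ((xRy ∧ xR²z) → ∃w (yRw ∧ zRw))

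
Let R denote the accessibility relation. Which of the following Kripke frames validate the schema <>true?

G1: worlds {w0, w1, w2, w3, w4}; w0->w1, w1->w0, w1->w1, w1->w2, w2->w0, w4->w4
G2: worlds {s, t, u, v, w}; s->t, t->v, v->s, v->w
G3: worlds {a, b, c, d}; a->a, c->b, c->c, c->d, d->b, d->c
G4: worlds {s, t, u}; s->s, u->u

This is the axiom for seriality; its first-order frame correspondent is forall x exists y Rxy.
G1: fails — world w3 has no successor.
G2: fails — world u has no successor.
G3: fails — world b has no successor.
G4: fails — world t has no successor.
Valid on no frame.

none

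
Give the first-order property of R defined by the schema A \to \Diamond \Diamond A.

This is a Sahlqvist (Geach-type) schema ◇^0□^0A → □^0◇^2A.
Minimal-valuation argument: fix x; take any y with xR^0y and any z with xR^0z. Set V(A) to the set of worlds R-reachable from y in exactly 0 steps. Then □^0A holds at y, so the antecedent holds at x; validity forces ◇^2A at z, giving a w with zR^2w and yR^0w.
First-order correspondent: \forall x \exists w (x = w \wedge x R^2 w).

\forall x \exists w (x = w \wedge x R^2 w)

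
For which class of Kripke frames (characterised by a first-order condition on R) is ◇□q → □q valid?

the Euclidean property: ∀x ∀y ∀z (Rxy ∧ Rxz → Ryz)

This schema is equivalent to the 5 axiom ◇q → □◇q.
Its frame correspondent is the Euclidean property — ∀x ∀y ∀z (Rxy ∧ Rxz → Ryz).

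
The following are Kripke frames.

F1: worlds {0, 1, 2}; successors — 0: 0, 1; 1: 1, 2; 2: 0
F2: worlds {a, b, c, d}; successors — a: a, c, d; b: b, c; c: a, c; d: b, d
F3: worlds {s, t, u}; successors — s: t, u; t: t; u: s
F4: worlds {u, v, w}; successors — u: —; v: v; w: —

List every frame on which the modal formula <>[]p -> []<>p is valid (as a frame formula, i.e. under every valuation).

F4

This is the axiom for convergence; its first-order frame correspondent is forall x forall y forall z (Rxy & Rxz -> exists w (Ryw & Rzw)).
F1: fails — R12 and R11 but 2 and 1 have no common successor.
F2: fails — Rac and Rad but c and d have no common successor.
F3: fails — Rsu and Rst but u and t have no common successor.
F4: satisfies the condition.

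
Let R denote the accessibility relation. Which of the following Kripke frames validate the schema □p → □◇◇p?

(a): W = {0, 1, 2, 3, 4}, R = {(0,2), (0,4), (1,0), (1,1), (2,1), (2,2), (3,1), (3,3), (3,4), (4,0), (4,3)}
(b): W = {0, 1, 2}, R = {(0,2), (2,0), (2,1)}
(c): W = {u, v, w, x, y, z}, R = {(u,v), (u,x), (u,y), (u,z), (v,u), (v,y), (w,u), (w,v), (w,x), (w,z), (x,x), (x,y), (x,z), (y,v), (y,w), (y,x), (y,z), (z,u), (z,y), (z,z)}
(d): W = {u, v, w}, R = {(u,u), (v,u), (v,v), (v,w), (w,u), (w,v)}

(a), (c), (d)

The schema corresponds to a generalized confluence (Geach) condition: ∀x ∀z (xRz → ∃w (xRw ∧ zR²w)).
(a): condition met.
(b): fails — 2R1 but no w with 2Rw and 1R²w.
(c): condition met.
(d): condition met.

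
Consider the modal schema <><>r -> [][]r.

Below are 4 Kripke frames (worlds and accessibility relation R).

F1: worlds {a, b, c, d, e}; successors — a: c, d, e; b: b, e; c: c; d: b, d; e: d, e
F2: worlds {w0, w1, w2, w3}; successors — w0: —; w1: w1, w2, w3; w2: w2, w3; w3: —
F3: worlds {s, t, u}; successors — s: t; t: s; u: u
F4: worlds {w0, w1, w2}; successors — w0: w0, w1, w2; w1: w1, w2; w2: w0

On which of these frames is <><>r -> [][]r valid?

Frame correspondent (Sahlqvist): forall x forall y forall z ((x R^2 y & x R^2 z) -> exists w (y = w & z = w)) — i.e. a generalized confluence (Geach) condition.
F1: fails — aR²b, aR²c but b ≠ c.
F2: fails — w1R²w1, w1R²w2 but w1 ≠ w2.
F3: condition met.
F4: fails — w0R²w0, w0R²w1 but w0 ≠ w1.

F3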